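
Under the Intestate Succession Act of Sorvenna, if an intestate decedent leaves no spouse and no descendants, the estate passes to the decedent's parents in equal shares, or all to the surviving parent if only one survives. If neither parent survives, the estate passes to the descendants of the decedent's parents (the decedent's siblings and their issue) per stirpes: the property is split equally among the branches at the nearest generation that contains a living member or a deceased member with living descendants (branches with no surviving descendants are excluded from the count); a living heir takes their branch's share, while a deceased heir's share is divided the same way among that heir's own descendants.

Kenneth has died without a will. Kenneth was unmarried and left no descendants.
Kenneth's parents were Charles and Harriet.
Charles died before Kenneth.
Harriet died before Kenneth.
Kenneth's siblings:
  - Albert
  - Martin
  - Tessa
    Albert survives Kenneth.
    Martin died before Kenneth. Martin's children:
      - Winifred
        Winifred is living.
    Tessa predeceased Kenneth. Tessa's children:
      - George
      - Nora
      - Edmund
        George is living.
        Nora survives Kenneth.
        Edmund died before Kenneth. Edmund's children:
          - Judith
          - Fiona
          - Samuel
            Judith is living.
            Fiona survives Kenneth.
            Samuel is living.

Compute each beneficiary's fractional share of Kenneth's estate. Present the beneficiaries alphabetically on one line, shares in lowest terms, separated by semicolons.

Neither parent survives and there are no descendants, so the estate passes to Kenneth's siblings and their issue per stirpes.
The estate is divided into 3 equal shares of 1/3 among Albert, Martin, Tessa.
Albert is living and takes 1/3.
Martin predeceased; the 1/3 allotted to Martin's branch passes to Martin's issue by representation.
Winifred is the sole taker at this level and receives the full 1/3.
Tessa predeceased; the 1/3 allotted to Tessa's branch passes to Tessa's issue by representation.
The 1/3 is divided into 3 equal shares of 1/9 among George, Nora, Edmund.
George is living and takes 1/9.
Nora is living and takes 1/9.
Edmund predeceased; the 1/9 allotted to Edmund's branch passes to Edmund's issue by representation.
The 1/9 is divided into 3 equal shares of 1/27 among Judith, Fiona, Samuel.
Judith is living and takes 1/27.
Fiona is living and takes 1/27.
Samuel is living and takes 1/27.

Albert 1/3; Fiona 1/27; George 1/9; Judith 1/27; Nora 1/9; Samuel 1/27; Winifred 1/3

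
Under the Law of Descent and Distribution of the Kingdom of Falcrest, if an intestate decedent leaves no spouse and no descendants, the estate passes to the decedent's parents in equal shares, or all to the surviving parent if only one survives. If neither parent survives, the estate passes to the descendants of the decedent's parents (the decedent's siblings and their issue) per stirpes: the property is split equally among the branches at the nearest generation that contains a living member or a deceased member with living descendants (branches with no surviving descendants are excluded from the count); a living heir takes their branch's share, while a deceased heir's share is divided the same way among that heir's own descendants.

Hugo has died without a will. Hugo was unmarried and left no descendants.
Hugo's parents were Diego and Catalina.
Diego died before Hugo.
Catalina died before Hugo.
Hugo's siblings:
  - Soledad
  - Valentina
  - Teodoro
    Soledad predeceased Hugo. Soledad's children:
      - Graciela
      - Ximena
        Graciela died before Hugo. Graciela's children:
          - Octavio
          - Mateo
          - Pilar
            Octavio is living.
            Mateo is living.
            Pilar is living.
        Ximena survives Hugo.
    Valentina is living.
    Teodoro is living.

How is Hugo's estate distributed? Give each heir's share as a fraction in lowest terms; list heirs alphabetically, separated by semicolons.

Mateo 1/18; Octavio 1/18; Pilar 1/18; Teodoro 1/3; Valentina 1/3; Ximena 1/6

Neither parent survives and there are no descendants, so the estate passes to Hugo's siblings and their issue per stirpes.
The estate is divided into 3 equal shares of 1/3 among Soledad, Valentina, Teodoro.
Soledad predeceased; the 1/3 allotted to Soledad's branch passes to Soledad's issue by representation.
The 1/3 is divided into 2 equal shares of 1/6 among Graciela, Ximena.
Graciela predeceased; the 1/6 allotted to Graciela's branch passes to Graciela's issue by representation.
The 1/6 is divided into 3 equal shares of 1/18 among Octavio, Mateo, Pilar.
Octavio is living and takes 1/18.
Mateo is living and takes 1/18.
Pilar is living and takes 1/18.
Ximena is living and takes 1/6.
Valentina is living and takes 1/3.
Teodoro is living and takes 1/3.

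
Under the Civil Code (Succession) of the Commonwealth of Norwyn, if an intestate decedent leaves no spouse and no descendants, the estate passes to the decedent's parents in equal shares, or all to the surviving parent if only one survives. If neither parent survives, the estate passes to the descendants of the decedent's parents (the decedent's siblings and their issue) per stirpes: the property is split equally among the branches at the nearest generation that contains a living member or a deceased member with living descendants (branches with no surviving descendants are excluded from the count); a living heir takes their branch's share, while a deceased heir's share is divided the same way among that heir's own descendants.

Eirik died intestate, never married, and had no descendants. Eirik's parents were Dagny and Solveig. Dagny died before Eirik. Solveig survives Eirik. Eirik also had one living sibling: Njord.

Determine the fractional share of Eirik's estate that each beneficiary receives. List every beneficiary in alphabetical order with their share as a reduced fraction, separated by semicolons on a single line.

Only one parent, Solveig, survives, so Solveig takes the entire estate. The siblings take nothing because a surviving parent has priority.

Solveig 1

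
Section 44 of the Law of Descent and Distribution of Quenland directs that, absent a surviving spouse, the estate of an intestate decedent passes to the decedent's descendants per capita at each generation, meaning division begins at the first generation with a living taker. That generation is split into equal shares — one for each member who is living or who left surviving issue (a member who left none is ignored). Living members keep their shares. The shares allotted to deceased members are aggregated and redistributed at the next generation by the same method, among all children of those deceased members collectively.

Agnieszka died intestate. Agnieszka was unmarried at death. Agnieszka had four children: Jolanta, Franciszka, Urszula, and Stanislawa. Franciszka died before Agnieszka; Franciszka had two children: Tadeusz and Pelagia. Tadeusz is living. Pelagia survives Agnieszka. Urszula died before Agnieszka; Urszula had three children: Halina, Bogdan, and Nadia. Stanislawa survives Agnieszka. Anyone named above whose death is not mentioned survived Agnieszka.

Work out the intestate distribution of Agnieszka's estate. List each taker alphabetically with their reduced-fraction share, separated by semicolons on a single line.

There is no surviving spouse, so the entire estate passes to Agnieszka's descendants per capita at each generation.
At generation 1 (Jolanta, Franciszka, Urszula, Stanislawa) there are 4 shares of (1)/4 = 1/4 each.
Living: Jolanta and Stanislawa — each takes 1/4.
Deceased: Franciszka and Urszula. Their combined 1/2 is pooled and carried to generation 2.
At generation 2 (Tadeusz, Pelagia, Halina, Bogdan, Nadia) there are 5 shares of (1/2)/5 = 1/10 each.
Living: Tadeusz, Pelagia, Halina, Bogdan, and Nadia — each takes 1/10.

Bogdan 1/10; Halina 1/10; Jolanta 1/4; Nadia 1/10; Pelagia 1/10; Stanislawa 1/4; Tadeusz 1/10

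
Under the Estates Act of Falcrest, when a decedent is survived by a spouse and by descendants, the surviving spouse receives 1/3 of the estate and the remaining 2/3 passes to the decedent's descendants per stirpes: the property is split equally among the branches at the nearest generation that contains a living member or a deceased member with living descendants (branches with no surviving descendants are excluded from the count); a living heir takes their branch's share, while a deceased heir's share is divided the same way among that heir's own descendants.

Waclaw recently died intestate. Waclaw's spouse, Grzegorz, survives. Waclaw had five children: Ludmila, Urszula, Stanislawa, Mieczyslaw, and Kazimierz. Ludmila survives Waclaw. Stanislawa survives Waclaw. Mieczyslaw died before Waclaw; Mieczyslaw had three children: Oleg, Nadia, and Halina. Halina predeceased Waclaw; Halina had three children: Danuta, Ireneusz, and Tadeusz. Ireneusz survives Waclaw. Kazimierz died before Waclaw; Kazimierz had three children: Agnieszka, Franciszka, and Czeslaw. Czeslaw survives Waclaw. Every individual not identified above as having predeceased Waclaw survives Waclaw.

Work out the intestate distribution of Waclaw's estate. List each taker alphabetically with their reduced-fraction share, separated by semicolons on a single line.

Agnieszka 2/45; Czeslaw 2/45; Danuta 2/135; Franciszka 2/45; Grzegorz 1/3; Ireneusz 2/135; Ludmila 2/15; Nadia 2/45; Oleg 2/45; Stanislawa 2/15; Tadeusz 2/135; Urszula 2/15

Grzegorz, as surviving spouse, takes 1/3.
The remaining 2/3 passes to Waclaw's descendants per stirpes.
The 2/3 is divided into 5 equal shares of 2/15 among Ludmila, Urszula, Stanislawa, Mieczyslaw, Kazimierz.
Ludmila is living and takes 2/15.
Urszula is living and takes 2/15.
Stanislawa is living and takes 2/15.
Mieczyslaw predeceased; the 2/15 allotted to Mieczyslaw's branch passes to Mieczyslaw's issue by representation.
The 2/15 is divided into 3 equal shares of 2/45 among Oleg, Nadia, Halina.
Oleg is living and takes 2/45.
Nadia is living and takes 2/45.
Halina predeceased; the 2/45 allotted to Halina's branch passes to Halina's issue by representation.
The 2/45 is divided into 3 equal shares of 2/135 among Danuta, Ireneusz, Tadeusz.
Danuta is living and takes 2/135.
Ireneusz is living and takes 2/135.
Tadeusz is living and takes 2/135.
Kazimierz predeceased; the 2/15 allotted to Kazimierz's branch passes to Kazimierz's issue by representation.
The 2/15 is divided into 3 equal shares of 2/45 among Agnieszka, Franciszka, Czeslaw.
Agnieszka is living and takes 2/45.
Franciszka is living and takes 2/45.
Czeslaw is living and takes 2/45.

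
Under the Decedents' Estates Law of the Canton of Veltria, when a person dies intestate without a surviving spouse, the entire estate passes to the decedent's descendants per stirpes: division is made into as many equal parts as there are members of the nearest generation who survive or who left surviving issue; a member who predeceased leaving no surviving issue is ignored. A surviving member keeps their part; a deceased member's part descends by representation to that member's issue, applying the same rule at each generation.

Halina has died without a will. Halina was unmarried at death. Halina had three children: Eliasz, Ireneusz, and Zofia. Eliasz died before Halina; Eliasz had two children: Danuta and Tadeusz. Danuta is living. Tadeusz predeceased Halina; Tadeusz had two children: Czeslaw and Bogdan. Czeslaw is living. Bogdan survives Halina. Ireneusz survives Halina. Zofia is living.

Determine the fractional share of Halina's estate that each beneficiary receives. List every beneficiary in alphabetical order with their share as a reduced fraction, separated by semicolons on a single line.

There is no surviving spouse, so the entire estate passes to Halina's descendants per stirpes.
The estate is divided into 3 equal shares of 1/3 among Eliasz, Ireneusz, Zofia.
Eliasz predeceased; the 1/3 allotted to Eliasz's branch passes to Eliasz's issue by representation.
The 1/3 is divided into 2 equal shares of 1/6 among Danuta, Tadeusz.
Danuta is living and takes 1/6.
Tadeusz predeceased; the 1/6 allotted to Tadeusz's branch passes to Tadeusz's issue by representation.
The 1/6 is divided into 2 equal shares of 1/12 among Czeslaw, Bogdan.
Czeslaw is living and takes 1/12.
Bogdan is living and takes 1/12.
Ireneusz is living and takes 1/3.
Zofia is living and takes 1/3.

Bogdan 1/12; Czeslaw 1/12; Danuta 1/6; Ireneusz 1/3; Zofia 1/3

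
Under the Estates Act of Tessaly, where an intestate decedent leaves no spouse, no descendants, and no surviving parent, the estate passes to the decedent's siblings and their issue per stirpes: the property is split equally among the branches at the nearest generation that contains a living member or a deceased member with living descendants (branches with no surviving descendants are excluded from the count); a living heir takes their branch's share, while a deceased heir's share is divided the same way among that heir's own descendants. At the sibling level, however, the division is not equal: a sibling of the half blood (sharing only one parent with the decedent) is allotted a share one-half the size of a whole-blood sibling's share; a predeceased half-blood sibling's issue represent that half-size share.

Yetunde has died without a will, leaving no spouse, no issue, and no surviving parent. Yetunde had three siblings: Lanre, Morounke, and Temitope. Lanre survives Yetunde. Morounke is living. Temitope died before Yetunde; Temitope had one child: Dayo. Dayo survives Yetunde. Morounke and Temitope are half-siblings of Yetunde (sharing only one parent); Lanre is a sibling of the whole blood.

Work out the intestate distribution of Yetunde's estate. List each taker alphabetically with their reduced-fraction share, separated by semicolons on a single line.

No spouse, descendants, or parent survives, so the estate passes to Yetunde's siblings per stirpes.
Half-blood siblings count for one-half the weight of whole-blood siblings at the initial division.
Dividing 1 in proportion to weights (total weight 2): Lanre (weight 1) → 1/2; Morounke (weight 1/2) → 1/4; Temitope (weight 1/2) → 1/4.
Lanre is living and takes 1/2.
Morounke is living and takes 1/4.
Temitope predeceased; the 1/4 allotted to Temitope's branch passes to Temitope's issue by representation.
Dayo is the sole taker at this level and receives the full 1/4.

Dayo 1/4; Lanre 1/2; Morounke 1/4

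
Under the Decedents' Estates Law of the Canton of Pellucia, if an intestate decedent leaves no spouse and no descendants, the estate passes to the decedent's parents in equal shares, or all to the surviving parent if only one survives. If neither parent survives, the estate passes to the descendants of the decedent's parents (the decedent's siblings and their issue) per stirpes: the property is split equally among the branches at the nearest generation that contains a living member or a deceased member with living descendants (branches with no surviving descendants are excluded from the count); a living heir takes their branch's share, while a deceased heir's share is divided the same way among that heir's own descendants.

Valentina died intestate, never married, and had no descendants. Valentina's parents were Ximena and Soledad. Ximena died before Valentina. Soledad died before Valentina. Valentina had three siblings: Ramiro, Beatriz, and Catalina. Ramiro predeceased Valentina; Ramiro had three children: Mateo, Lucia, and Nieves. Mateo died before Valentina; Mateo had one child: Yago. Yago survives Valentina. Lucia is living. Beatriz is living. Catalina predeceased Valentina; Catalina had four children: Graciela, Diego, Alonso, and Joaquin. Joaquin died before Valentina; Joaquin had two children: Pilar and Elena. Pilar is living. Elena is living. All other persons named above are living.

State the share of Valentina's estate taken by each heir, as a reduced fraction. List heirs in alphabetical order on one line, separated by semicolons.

Neither parent survives and there are no descendants, so the estate passes to Valentina's siblings and their issue per stirpes.
The estate is divided into 3 equal shares of 1/3 among Ramiro, Beatriz, Catalina.
Ramiro predeceased; the 1/3 allotted to Ramiro's branch passes to Ramiro's issue by representation.
The 1/3 is divided into 3 equal shares of 1/9 among Mateo, Lucia, Nieves.
Mateo predeceased; the 1/9 allotted to Mateo's branch passes to Mateo's issue by representation.
Yago is the sole taker at this level and receives the full 1/9.
Lucia is living and takes 1/9.
Nieves is living and takes 1/9.
Beatriz is living and takes 1/3.
Catalina predeceased; the 1/3 allotted to Catalina's branch passes to Catalina's issue by representation.
The 1/3 is divided into 4 equal shares of 1/12 among Graciela, Diego, Alonso, Joaquin.
Graciela is living and takes 1/12.
Diego is living and takes 1/12.
Alonso is living and takes 1/12.
Joaquin predeceased; the 1/12 allotted to Joaquin's branch passes to Joaquin's issue by representation.
The 1/12 is divided into 2 equal shares of 1/24 among Pilar, Elena.
Pilar is living and takes 1/24.
Elena is living and takes 1/24.

Alonso 1/12; Beatriz 1/3; Diego 1/12; Elena 1/24; Graciela 1/12; Lucia 1/9; Nieves 1/9; Pilar 1/24; Yago 1/9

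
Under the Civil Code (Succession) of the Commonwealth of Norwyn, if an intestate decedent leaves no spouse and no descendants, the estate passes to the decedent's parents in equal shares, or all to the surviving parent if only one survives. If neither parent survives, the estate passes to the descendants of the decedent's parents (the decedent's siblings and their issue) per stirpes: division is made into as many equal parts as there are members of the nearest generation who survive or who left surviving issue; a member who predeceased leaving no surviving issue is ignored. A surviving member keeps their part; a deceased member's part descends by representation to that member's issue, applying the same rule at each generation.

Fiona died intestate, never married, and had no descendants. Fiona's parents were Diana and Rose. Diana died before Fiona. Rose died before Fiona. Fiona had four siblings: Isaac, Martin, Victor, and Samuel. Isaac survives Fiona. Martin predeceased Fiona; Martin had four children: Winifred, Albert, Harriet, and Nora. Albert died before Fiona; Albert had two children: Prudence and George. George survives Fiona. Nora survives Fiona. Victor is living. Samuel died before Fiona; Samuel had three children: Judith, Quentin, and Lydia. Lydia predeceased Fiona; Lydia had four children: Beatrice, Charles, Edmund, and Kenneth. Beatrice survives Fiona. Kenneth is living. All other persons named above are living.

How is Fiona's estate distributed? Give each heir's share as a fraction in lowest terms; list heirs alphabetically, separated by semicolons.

Beatrice 1/48; Charles 1/48; Edmund 1/48; George 1/32; Harriet 1/16; Isaac 1/4; Judith 1/12; Kenneth 1/48; Nora 1/16; Prudence 1/32; Quentin 1/12; Victor 1/4; Winifred 1/16

Neither parent survives and there are no descendants, so the estate passes to Fiona's siblings and their issue per stirpes.
The estate is divided into 4 equal shares of 1/4 among Isaac, Martin, Victor, Samuel.
Isaac is living and takes 1/4.
Martin predeceased; the 1/4 allotted to Martin's branch passes to Martin's issue by representation.
The 1/4 is divided into 4 equal shares of 1/16 among Winifred, Albert, Harriet, Nora.
Winifred is living and takes 1/16.
Albert predeceased; the 1/16 allotted to Albert's branch passes to Albert's issue by representation.
The 1/16 is divided into 2 equal shares of 1/32 among Prudence, George.
Prudence is living and takes 1/32.
George is living and takes 1/32.
Harriet is living and takes 1/16.
Nora is living and takes 1/16.
Victor is living and takes 1/4.
Samuel predeceased; the 1/4 allotted to Samuel's branch passes to Samuel's issue by representation.
The 1/4 is divided into 3 equal shares of 1/12 among Judith, Quentin, Lydia.
Judith is living and takes 1/12.
Quentin is living and takes 1/12.
Lydia predeceased; the 1/12 allotted to Lydia's branch passes to Lydia's issue by representation.
The 1/12 is divided into 4 equal shares of 1/48 among Beatrice, Charles, Edmund, Kenneth.
Beatrice is living and takes 1/48.
Charles is living and takes 1/48.
Edmund is living and takes 1/48.
Kenneth is living and takes 1/48.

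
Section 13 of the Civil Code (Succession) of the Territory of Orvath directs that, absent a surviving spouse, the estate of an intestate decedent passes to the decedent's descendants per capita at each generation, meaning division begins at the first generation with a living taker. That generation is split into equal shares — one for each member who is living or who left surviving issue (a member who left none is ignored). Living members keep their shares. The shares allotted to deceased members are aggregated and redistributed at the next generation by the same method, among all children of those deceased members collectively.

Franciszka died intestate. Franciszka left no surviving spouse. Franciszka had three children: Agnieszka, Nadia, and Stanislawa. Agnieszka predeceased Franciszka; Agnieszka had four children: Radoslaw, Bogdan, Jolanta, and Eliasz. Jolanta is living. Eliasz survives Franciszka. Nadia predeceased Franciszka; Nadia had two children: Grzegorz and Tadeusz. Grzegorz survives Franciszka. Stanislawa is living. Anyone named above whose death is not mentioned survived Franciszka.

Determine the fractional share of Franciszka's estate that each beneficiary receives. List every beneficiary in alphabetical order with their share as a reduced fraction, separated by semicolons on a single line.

There is no surviving spouse, so the entire estate passes to Franciszka's descendants per capita at each generation.
At generation 1 (Agnieszka, Nadia, Stanislawa) there are 3 shares of (1)/3 = 1/3 each.
Living: Stanislawa — each takes 1/3.
Deceased: Agnieszka and Nadia. Their combined 2/3 is pooled and carried to generation 2.
At generation 2 (Radoslaw, Bogdan, Jolanta, Eliasz, Grzegorz, Tadeusz) there are 6 shares of (2/3)/6 = 1/9 each.
Living: Radoslaw, Bogdan, Jolanta, Eliasz, Grzegorz, and Tadeusz — each takes 1/9.

Bogdan 1/9; Eliasz 1/9; Grzegorz 1/9; Jolanta 1/9; Radoslaw 1/9; Stanislawa 1/3; Tadeusz 1/9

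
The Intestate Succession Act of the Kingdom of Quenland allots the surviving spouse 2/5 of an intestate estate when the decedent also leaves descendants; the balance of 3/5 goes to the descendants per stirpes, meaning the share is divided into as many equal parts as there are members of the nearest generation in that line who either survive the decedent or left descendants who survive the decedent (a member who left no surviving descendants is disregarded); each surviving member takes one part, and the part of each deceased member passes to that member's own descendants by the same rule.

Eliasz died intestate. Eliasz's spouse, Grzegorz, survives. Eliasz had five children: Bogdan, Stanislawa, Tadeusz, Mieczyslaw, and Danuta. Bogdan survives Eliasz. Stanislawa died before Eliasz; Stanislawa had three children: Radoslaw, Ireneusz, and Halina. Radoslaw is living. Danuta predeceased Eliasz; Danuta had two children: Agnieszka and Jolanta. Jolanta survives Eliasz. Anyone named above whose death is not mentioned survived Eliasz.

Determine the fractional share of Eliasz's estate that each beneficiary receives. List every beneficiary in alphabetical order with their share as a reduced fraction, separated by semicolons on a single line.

Grzegorz, as surviving spouse, takes 2/5.
The remaining 3/5 passes to Eliasz's descendants per stirpes.
The 3/5 is divided into 5 equal shares of 3/25 among Bogdan, Stanislawa, Tadeusz, Mieczyslaw, Danuta.
Bogdan is living and takes 3/25.
Stanislawa predeceased; the 3/25 allotted to Stanislawa's branch passes to Stanislawa's issue by representation.
The 3/25 is divided into 3 equal shares of 1/25 among Radoslaw, Ireneusz, Halina.
Radoslaw is living and takes 1/25.
Ireneusz is living and takes 1/25.
Halina is living and takes 1/25.
Tadeusz is living and takes 3/25.
Mieczyslaw is living and takes 3/25.
Danuta predeceased; the 3/25 allotted to Danuta's branch passes to Danuta's issue by representation.
The 3/25 is divided into 2 equal shares of 3/50 among Agnieszka, Jolanta.
Agnieszka is living and takes 3/50.
Jolanta is living and takes 3/50.

Agnieszka 3/50; Bogdan 3/25; Grzegorz 2/5; Halina 1/25; Ireneusz 1/25; Jolanta 3/50; Mieczyslaw 3/25; Radoslaw 1/25; Tadeusz 3/25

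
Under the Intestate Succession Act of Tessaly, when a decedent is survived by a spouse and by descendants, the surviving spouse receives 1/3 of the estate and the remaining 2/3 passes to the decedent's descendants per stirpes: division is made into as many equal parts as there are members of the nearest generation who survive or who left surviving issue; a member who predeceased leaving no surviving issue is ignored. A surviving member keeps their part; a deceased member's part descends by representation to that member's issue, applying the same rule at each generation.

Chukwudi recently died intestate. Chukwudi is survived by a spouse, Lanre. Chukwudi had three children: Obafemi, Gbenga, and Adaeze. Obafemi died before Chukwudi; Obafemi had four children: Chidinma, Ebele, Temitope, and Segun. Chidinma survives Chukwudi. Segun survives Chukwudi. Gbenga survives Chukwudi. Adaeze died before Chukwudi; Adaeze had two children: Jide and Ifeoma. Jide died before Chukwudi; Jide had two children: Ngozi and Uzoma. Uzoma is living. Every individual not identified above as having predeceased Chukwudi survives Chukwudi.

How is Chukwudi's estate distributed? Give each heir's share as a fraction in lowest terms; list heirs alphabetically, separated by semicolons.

Chidinma 1/18; Ebele 1/18; Gbenga 2/9; Ifeoma 1/9; Lanre 1/3; Ngozi 1/18; Segun 1/18; Temitope 1/18; Uzoma 1/18

Lanre, as surviving spouse, takes 1/3.
The remaining 2/3 passes to Chukwudi's descendants per stirpes.
The 2/3 is divided into 3 equal shares of 2/9 among Obafemi, Gbenga, Adaeze.
Obafemi predeceased; the 2/9 allotted to Obafemi's branch passes to Obafemi's issue by representation.
The 2/9 is divided into 4 equal shares of 1/18 among Chidinma, Ebele, Temitope, Segun.
Chidinma is living and takes 1/18.
Ebele is living and takes 1/18.
Temitope is living and takes 1/18.
Segun is living and takes 1/18.
Gbenga is living and takes 2/9.
Adaeze predeceased; the 2/9 allotted to Adaeze's branch passes to Adaeze's issue by representation.
The 2/9 is divided into 2 equal shares of 1/9 among Jide, Ifeoma.
Jide predeceased; the 1/9 allotted to Jide's branch passes to Jide's issue by representation.
The 1/9 is divided into 2 equal shares of 1/18 among Ngozi, Uzoma.
Ngozi is living and takes 1/18.
Uzoma is living and takes 1/18.
Ifeoma is living and takes 1/9.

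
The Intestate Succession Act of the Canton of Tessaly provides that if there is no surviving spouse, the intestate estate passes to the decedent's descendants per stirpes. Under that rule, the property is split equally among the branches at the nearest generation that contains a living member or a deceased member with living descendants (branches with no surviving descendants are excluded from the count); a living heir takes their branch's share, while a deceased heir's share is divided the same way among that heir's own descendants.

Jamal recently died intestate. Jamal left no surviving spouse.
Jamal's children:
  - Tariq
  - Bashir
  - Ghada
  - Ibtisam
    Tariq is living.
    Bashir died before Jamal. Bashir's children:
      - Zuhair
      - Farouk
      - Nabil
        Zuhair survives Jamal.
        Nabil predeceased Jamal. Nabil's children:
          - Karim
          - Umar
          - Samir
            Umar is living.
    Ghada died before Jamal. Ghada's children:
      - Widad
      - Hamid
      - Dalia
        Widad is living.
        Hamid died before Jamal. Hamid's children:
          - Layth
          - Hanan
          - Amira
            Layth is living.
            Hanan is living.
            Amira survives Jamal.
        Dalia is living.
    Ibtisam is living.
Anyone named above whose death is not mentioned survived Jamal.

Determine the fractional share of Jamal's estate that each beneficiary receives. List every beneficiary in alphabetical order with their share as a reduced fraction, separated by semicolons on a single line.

Amira 1/36; Dalia 1/12; Farouk 1/12; Hanan 1/36; Ibtisam 1/4; Karim 1/36; Layth 1/36; Samir 1/36; Tariq 1/4; Umar 1/36; Widad 1/12; Zuhair 1/12

There is no surviving spouse, so the entire estate passes to Jamal's descendants per stirpes.
The estate is divided into 4 equal shares of 1/4 among Tariq, Bashir, Ghada, Ibtisam.
Tariq is living and takes 1/4.
Bashir predeceased; the 1/4 allotted to Bashir's branch passes to Bashir's issue by representation.
The 1/4 is divided into 3 equal shares of 1/12 among Zuhair, Farouk, Nabil.
Zuhair is living and takes 1/12.
Farouk is living and takes 1/12.
Nabil predeceased; the 1/12 allotted to Nabil's branch passes to Nabil's issue by representation.
The 1/12 is divided into 3 equal shares of 1/36 among Karim, Umar, Samir.
Karim is living and takes 1/36.
Umar is living and takes 1/36.
Samir is living and takes 1/36.
Ghada predeceased; the 1/4 allotted to Ghada's branch passes to Ghada's issue by representation.
The 1/4 is divided into 3 equal shares of 1/12 among Widad, Hamid, Dalia.
Widad is living and takes 1/12.
Hamid predeceased; the 1/12 allotted to Hamid's branch passes to Hamid's issue by representation.
The 1/12 is divided into 3 equal shares of 1/36 among Layth, Hanan, Amira.
Layth is living and takes 1/36.
Hanan is living and takes 1/36.
Amira is living and takes 1/36.
Dalia is living and takes 1/12.
Ibtisam is living and takes 1/4.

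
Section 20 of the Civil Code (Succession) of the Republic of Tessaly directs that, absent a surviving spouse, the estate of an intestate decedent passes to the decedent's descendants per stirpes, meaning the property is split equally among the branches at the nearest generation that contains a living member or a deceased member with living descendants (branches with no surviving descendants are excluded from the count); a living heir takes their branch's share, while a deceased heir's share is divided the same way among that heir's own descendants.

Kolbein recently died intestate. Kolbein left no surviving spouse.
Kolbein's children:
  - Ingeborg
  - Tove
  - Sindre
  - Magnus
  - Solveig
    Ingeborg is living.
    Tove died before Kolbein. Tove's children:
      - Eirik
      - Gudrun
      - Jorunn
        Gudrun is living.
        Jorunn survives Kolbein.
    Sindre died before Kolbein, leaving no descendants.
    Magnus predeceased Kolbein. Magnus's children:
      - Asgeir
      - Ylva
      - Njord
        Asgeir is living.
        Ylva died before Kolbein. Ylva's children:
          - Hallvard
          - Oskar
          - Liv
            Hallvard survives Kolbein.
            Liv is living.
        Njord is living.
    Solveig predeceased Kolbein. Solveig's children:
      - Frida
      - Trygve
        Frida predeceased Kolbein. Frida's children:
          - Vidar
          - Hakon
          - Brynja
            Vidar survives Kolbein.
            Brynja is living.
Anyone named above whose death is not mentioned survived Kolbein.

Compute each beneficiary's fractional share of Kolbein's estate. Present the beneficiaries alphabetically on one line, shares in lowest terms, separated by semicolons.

There is no surviving spouse, so the entire estate passes to Kolbein's descendants per stirpes.
Sindre left no surviving issue, so that branch lapses and is disregarded.
The estate is divided into 4 equal shares of 1/4 among Ingeborg, Tove, Magnus, Solveig.
Ingeborg is living and takes 1/4.
Tove predeceased; the 1/4 allotted to Tove's branch passes to Tove's issue by representation.
The 1/4 is divided into 3 equal shares of 1/12 among Eirik, Gudrun, Jorunn.
Eirik is living and takes 1/12.
Gudrun is living and takes 1/12.
Jorunn is living and takes 1/12.
Magnus predeceased; the 1/4 allotted to Magnus's branch passes to Magnus's issue by representation.
The 1/4 is divided into 3 equal shares of 1/12 among Asgeir, Ylva, Njord.
Asgeir is living and takes 1/12.
Ylva predeceased; the 1/12 allotted to Ylva's branch passes to Ylva's issue by representation.
The 1/12 is divided into 3 equal shares of 1/36 among Hallvard, Oskar, Liv.
Hallvard is living and takes 1/36.
Oskar is living and takes 1/36.
Liv is living and takes 1/36.
Njord is living and takes 1/12.
Solveig predeceased; the 1/4 allotted to Solveig's branch passes to Solveig's issue by representation.
The 1/4 is divided into 2 equal shares of 1/8 among Frida, Trygve.
Frida predeceased; the 1/8 allotted to Frida's branch passes to Frida's issue by representation.
The 1/8 is divided into 3 equal shares of 1/24 among Vidar, Hakon, Brynja.
Vidar is living and takes 1/24.
Hakon is living and takes 1/24.
Brynja is living and takes 1/24.
Trygve is living and takes 1/8.

Asgeir 1/12; Brynja 1/24; Eirik 1/12; Gudrun 1/12; Hakon 1/24; Hallvard 1/36; Ingeborg 1/4; Jorunn 1/12; Liv 1/36; Njord 1/12; Oskar 1/36; Trygve 1/8; Vidar 1/24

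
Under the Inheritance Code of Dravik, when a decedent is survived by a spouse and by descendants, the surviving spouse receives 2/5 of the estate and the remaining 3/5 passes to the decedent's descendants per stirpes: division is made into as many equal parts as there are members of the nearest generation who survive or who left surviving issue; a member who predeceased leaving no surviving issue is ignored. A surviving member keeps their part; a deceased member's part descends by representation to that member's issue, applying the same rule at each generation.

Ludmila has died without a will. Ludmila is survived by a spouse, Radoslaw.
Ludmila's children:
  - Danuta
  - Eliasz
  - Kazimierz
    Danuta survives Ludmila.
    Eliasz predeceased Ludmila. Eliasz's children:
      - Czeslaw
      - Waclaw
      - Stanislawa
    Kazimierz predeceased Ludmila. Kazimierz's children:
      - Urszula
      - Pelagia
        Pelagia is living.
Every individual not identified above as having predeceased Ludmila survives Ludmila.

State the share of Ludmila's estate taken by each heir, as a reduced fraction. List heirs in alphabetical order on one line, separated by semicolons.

Czeslaw 1/15; Danuta 1/5; Pelagia 1/10; Radoslaw 2/5; Stanislawa 1/15; Urszula 1/10; Waclaw 1/15

Radoslaw, as surviving spouse, takes 2/5.
The remaining 3/5 passes to Ludmila's descendants per stirpes.
The 3/5 is divided into 3 equal shares of 1/5 among Danuta, Eliasz, Kazimierz.
Danuta is living and takes 1/5.
Eliasz predeceased; the 1/5 allotted to Eliasz's branch passes to Eliasz's issue by representation.
The 1/5 is divided into 3 equal shares of 1/15 among Czeslaw, Waclaw, Stanislawa.
Czeslaw is living and takes 1/15.
Waclaw is living and takes 1/15.
Stanislawa is living and takes 1/15.
Kazimierz predeceased; the 1/5 allotted to Kazimierz's branch passes to Kazimierz's issue by representation.
The 1/5 is divided into 2 equal shares of 1/10 among Urszula, Pelagia.
Urszula is living and takes 1/10.
Pelagia is living and takes 1/10.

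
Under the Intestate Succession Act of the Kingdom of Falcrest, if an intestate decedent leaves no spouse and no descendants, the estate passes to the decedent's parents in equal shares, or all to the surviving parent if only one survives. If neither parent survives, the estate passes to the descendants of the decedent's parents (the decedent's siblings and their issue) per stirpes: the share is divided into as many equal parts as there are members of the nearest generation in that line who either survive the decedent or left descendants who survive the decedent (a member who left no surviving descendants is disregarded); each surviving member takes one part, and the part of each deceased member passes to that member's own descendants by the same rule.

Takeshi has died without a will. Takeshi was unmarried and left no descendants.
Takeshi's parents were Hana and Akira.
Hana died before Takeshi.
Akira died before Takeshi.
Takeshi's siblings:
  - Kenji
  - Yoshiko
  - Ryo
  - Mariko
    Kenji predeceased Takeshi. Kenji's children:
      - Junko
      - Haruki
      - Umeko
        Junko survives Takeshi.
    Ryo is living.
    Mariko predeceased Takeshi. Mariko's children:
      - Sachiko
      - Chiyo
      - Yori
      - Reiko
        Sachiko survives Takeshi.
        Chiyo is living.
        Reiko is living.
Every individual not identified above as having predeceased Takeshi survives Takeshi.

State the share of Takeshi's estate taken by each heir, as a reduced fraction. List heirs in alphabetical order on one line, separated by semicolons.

Chiyo 1/16; Haruki 1/12; Junko 1/12; Reiko 1/16; Ryo 1/4; Sachiko 1/16; Umeko 1/12; Yori 1/16; Yoshiko 1/4

Neither parent survives and there are no descendants, so the estate passes to Takeshi's siblings and their issue per stirpes.
The estate is divided into 4 equal shares of 1/4 among Kenji, Yoshiko, Ryo, Mariko.
Kenji predeceased; the 1/4 allotted to Kenji's branch passes to Kenji's issue by representation.
The 1/4 is divided into 3 equal shares of 1/12 among Junko, Haruki, Umeko.
Junko is living and takes 1/12.
Haruki is living and takes 1/12.
Umeko is living and takes 1/12.
Yoshiko is living and takes 1/4.
Ryo is living and takes 1/4.
Mariko predeceased; the 1/4 allotted to Mariko's branch passes to Mariko's issue by representation.
The 1/4 is divided into 4 equal shares of 1/16 among Sachiko, Chiyo, Yori, Reiko.
Sachiko is living and takes 1/16.
Chiyo is living and takes 1/16.
Yori is living and takes 1/16.
Reiko is living and takes 1/16.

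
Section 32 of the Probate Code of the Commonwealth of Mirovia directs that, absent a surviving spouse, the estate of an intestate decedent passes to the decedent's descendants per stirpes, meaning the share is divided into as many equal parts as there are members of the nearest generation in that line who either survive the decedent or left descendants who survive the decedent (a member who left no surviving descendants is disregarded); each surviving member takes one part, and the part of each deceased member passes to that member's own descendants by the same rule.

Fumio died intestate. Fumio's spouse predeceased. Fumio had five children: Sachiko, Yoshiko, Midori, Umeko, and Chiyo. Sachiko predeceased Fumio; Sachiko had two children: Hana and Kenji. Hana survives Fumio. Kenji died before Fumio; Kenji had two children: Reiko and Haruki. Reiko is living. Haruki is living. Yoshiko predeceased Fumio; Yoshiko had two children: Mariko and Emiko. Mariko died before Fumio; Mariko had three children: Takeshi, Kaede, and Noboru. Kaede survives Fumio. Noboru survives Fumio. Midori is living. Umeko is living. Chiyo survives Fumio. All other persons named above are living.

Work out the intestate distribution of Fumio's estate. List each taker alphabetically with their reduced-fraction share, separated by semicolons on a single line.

Chiyo 1/5; Emiko 1/10; Hana 1/10; Haruki 1/20; Kaede 1/30; Midori 1/5; Noboru 1/30; Reiko 1/20; Takeshi 1/30; Umeko 1/5

There is no surviving spouse, so the entire estate passes to Fumio's descendants per stirpes.
The estate is divided into 5 equal shares of 1/5 among Sachiko, Yoshiko, Midori, Umeko, Chiyo.
Sachiko predeceased; the 1/5 allotted to Sachiko's branch passes to Sachiko's issue by representation.
The 1/5 is divided into 2 equal shares of 1/10 among Hana, Kenji.
Hana is living and takes 1/10.
Kenji predeceased; the 1/10 allotted to Kenji's branch passes to Kenji's issue by representation.
The 1/10 is divided into 2 equal shares of 1/20 among Reiko, Haruki.
Reiko is living and takes 1/20.
Haruki is living and takes 1/20.
Yoshiko predeceased; the 1/5 allotted to Yoshiko's branch passes to Yoshiko's issue by representation.
The 1/5 is divided into 2 equal shares of 1/10 among Mariko, Emiko.
Mariko predeceased; the 1/10 allotted to Mariko's branch passes to Mariko's issue by representation.
The 1/10 is divided into 3 equal shares of 1/30 among Takeshi, Kaede, Noboru.
Takeshi is living and takes 1/30.
Kaede is living and takes 1/30.
Noboru is living and takes 1/30.
Emiko is living and takes 1/10.
Midori is living and takes 1/5.
Umeko is living and takes 1/5.
Chiyo is living and takes 1/5.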